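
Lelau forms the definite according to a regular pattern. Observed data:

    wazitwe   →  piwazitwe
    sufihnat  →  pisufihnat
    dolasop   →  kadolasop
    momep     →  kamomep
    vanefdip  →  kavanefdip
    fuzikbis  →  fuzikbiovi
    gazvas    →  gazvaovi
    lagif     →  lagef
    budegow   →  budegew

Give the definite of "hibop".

"hibop" ends in -p. The stems ending in -p (dolasop → kadolasop, momep → kamomep, vanefdip → kavanefdip) add the prefix ka-.
The other patterns: stems ending in -e or -t add the prefix pi-; stems ending in -s drop the final letter and add -ovi; stems ending in -f or -w change the last vowel to 'e'.
So hibop → kahibop.

kahibop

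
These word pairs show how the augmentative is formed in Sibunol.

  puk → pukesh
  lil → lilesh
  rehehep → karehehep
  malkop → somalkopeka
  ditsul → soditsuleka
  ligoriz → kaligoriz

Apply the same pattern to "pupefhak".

kapupefhak

lil and ditsul both end in -l yet inflect differently (lilesh, soditsuleka), so the final letter is not what conditions the rule; the number of vowels is.
"pupefhak" has 3 vowels. The stems with 3 vowels (ligoriz → kaligoriz, rehehep → karehehep) add the prefix ka-.
So pupefhak → kapupefhak.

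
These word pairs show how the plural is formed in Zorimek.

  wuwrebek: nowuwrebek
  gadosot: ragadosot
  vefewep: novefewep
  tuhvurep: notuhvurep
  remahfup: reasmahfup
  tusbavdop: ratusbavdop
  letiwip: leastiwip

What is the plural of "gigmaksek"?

tuhvurep and tusbavdop both end in -p yet inflect differently (notuhvurep, ratusbavdop), so the final letter is not what conditions the rule; the last vowel is.
"gigmaksek" has last vowel 'e'. The stems whose last vowel is 'e' (wuwrebek → nowuwrebek, tuhvurep → notuhvurep, vefewep → novefewep) add the prefix no-.
So gigmaksek → nogigmaksek.

nogigmaksek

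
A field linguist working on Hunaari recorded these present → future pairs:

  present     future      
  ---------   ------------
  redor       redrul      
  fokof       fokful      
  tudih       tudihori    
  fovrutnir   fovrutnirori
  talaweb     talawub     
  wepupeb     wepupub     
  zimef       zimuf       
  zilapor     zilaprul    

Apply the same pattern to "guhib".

guhibori

"guhib" has last vowel 'i'. The stems whose last vowel is 'i' (fovrutnir → fovrutnirori, tudih → tudihori) add -ori.
So guhib → guhibori.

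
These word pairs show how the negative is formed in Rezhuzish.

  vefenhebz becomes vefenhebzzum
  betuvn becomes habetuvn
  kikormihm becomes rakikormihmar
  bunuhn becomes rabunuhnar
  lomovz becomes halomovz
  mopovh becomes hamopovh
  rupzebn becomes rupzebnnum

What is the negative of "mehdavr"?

rupzebn and bunuhn both end in -n yet inflect differently (rupzebnnum, rabunuhnar), so the final letter is not what conditions the rule; the second-to-last letter is.
"mehdavr" has second-to-last letter 'v'. The stems whose second-to-last letter is 'v' (lomovz → halomovz, mopovh → hamopovh, betuvn → habetuvn) add the prefix ha-.
So mehdavr → hamehdavr.

hamehdavr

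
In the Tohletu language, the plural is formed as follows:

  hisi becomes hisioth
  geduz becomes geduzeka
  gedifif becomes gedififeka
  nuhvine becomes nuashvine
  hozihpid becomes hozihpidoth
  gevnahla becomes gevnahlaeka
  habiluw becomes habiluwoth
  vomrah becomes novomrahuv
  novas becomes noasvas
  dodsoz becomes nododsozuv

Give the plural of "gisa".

geduz and dodsoz both end in -z yet inflect differently (geduzeka, nododsozuv), so the final letter is not what conditions the rule; the first letter is.
"gisa" begins with g-. The stems beginning with g- (gedifif → gedififeka, geduz → geduzeka, gevnahla → gevnahlaeka) add -eka.
The other patterns: stems beginning with n- insert -as- after the first vowel; stems beginning with h- add -oth; stems beginning with d- or v- add no- … -uv around the stem.
So gisa → gisaeka.

gisaeka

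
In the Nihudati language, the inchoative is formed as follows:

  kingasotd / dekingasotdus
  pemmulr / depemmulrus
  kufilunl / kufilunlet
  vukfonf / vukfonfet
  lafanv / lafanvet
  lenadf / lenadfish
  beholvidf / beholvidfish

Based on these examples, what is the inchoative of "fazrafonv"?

vukfonf and lenadf both end in -f yet inflect differently (vukfonfet, lenadfish), so the final letter is not what conditions the rule; the second-to-last letter is.
"fazrafonv" has second-to-last letter 'n'. The stems whose second-to-last letter is 'n' (kufilunl → kufilunlet, vukfonf → vukfonfet, lafanv → lafanvet) add -et.
So fazrafonv → fazrafonvet.

fazrafonvet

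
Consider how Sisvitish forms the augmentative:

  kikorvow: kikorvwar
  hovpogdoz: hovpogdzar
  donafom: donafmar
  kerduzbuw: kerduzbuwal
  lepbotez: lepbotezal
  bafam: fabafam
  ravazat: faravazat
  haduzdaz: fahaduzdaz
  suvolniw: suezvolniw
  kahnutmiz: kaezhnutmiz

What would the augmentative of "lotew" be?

lotewal

kikorvow and kerduzbuw both end in -w yet inflect differently (kikorvwar, kerduzbuwal), so the final letter is not what conditions the rule; the last vowel is.
"lotew" has last vowel 'e'. The one such stem in the data (lepbotez → lepbotezal) adds -al, so the same rule applies.
The other patterns: stems whose last vowel is 'o' delete the last vowel and add -ar; stems whose last vowel is 'a' add the prefix fa-; stems whose last vowel is 'i' insert -ez- after the first vowel.
So lotew → lotewal.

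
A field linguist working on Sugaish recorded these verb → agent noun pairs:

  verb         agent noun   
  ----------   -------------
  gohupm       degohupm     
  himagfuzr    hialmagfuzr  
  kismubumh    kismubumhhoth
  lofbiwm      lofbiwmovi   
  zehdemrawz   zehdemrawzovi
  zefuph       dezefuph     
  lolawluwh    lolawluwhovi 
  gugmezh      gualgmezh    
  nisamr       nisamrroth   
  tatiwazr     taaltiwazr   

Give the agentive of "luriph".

gugmezh and lolawluwh both end in -h yet inflect differently (gualgmezh, lolawluwhovi), so the final letter is not what conditions the rule; the second-to-last letter is.
"luriph" has second-to-last letter 'p'. The stems whose second-to-last letter is 'p' (gohupm → degohupm, zefuph → dezefuph) add the prefix de-.
The other patterns: stems whose second-to-last letter is 'z' insert -al- after the first vowel; stems whose second-to-last letter is 'w' add -ovi; stems whose second-to-last letter is 'm' double the final consonant and add -oth.
So luriph → deluriph.

deluriph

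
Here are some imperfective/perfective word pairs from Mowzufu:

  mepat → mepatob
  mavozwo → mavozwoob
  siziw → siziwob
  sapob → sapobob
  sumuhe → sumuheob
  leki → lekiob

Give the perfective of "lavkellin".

lavkellinob

Every pair shown (mepat → mepatob, mavozwo → mavozwoob, siziw → siziwob, …) follows the same rule: add -ob.
So lavkellin → lavkellinob.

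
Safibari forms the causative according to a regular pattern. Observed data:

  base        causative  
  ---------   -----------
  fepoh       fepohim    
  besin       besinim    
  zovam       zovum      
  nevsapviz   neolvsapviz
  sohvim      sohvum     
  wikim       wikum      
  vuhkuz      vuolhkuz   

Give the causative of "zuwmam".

zuwmum

"zuwmam" ends in -m. The stems ending in -m (zovam → zovum, sohvim → sohvum, wikim → wikum) change the last vowel to 'u'.
The other patterns: stems ending in -z insert -ol- after the first vowel; stems ending in -h or -n add -im.
So zuwmam → zuwmum.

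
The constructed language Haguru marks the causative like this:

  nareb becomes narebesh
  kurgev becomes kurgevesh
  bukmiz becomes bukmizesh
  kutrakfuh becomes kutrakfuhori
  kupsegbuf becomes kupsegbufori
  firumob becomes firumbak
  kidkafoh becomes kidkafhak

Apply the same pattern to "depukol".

depuklak

nareb and firumob both end in -b yet inflect differently (narebesh, firumbak), so the final letter is not what conditions the rule; the last vowel is.
"depukol" has last vowel 'o'. The stems whose last vowel is 'o' (firumob → firumbak, kidkafoh → kidkafhak) delete the last vowel and add -ak.
So depukol → depuklak.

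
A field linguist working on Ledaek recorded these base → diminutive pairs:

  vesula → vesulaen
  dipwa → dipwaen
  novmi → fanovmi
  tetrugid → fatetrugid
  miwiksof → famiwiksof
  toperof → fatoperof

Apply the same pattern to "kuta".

kutaen

"kuta" ends in -a. The stems ending in -a (vesula → vesulaen, dipwa → dipwaen) add -en.
So kuta → kutaen.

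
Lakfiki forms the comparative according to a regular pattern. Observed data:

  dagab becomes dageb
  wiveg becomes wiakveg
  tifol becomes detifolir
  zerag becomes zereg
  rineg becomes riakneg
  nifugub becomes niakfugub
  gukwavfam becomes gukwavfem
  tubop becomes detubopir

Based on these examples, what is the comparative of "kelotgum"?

dagab and nifugub both end in -b yet inflect differently (dageb, niakfugub), so the final letter is not what conditions the rule; the last vowel is.
"kelotgum" has last vowel 'u'. The one such stem in the data (nifugub → niakfugub) inserts -ak- after the first vowel (as do rineg, wiveg), so the same rule applies.
The other patterns: stems whose last vowel is 'a' change the last vowel to 'e'; stems whose last vowel is 'o' add de- … -ir around the stem.
So kelotgum → keaklotgum.

keaklotgum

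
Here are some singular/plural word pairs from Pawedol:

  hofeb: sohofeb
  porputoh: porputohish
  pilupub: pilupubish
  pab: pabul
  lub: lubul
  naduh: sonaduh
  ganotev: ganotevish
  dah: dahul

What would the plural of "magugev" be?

magugevish

"magugev" has 3 vowels. The stems with 3 vowels (porputoh → porputohish, pilupub → pilupubish, ganotev → ganotevish) add -ish.
The other patterns: stems with 1 vowel add -ul; stems with 2 vowels add the prefix so-.
So magugev → magugevish.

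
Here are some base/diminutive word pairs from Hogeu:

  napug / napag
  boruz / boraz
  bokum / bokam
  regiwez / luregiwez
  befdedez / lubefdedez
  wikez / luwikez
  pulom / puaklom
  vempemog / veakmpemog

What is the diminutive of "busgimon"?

buaksgimon

boruz and regiwez both end in -z yet inflect differently (boraz, luregiwez), so the final letter is not what conditions the rule; the last vowel is.
"busgimon" has last vowel 'o'. The stems whose last vowel is 'o' (pulom → puaklom, vempemog → veakmpemog) insert -ak- after the first vowel.
So busgimon → buaksgimon.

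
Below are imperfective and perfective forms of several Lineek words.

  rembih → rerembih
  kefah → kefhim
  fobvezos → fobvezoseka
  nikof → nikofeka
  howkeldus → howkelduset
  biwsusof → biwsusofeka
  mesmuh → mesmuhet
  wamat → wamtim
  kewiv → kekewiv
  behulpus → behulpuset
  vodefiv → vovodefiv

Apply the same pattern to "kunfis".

rembih and mesmuh both end in -h yet inflect differently (rerembih, mesmuhet), so the final letter is not what conditions the rule; the last vowel is.
"kunfis" has last vowel 'i'. The stems whose last vowel is 'i' (kewiv → kekewiv, vodefiv → vovodefiv, rembih → rerembih) repeat the first consonant+vowel as a prefix.
The other patterns: stems whose last vowel is 'u' add -et; stems whose last vowel is 'a' delete the last vowel and add -im; stems whose last vowel is 'o' add -eka.
So kunfis → kukunfis.

kukunfis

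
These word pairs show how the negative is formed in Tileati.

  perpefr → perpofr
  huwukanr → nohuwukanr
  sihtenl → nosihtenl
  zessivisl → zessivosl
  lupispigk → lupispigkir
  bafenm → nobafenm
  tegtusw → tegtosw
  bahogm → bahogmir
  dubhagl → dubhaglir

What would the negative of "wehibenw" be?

bafenm and bahogm both end in -m yet inflect differently (nobafenm, bahogmir), so the final letter is not what conditions the rule; the second-to-last letter is.
"wehibenw" has second-to-last letter 'n'. The stems whose second-to-last letter is 'n' (huwukanr → nohuwukanr, bafenm → nobafenm, sihtenl → nosihtenl) add the prefix no-.
The other patterns: stems whose second-to-last letter is 'g' add -ir; stems whose second-to-last letter is 'f' or 's' change the last vowel to 'o'.
So wehibenw → nowehibenw.

nowehibenw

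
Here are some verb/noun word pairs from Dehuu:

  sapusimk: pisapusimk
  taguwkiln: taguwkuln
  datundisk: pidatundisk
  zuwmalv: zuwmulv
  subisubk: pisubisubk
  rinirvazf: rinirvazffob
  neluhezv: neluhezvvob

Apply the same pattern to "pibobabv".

neluhezv and zuwmalv both end in -v yet inflect differently (neluhezvvob, zuwmulv), so the final letter is not what conditions the rule; the second-to-last letter is.
"pibobabv" has second-to-last letter 'b'. The one such stem in the data (subisubk → pisubisubk) adds the prefix pi-, so the same rule applies.
The other patterns: stems whose second-to-last letter is 'z' double the final consonant and add -ob; stems whose second-to-last letter is 'l' change the last vowel to 'u'.
So pibobabv → pipibobabv.

pipibobabv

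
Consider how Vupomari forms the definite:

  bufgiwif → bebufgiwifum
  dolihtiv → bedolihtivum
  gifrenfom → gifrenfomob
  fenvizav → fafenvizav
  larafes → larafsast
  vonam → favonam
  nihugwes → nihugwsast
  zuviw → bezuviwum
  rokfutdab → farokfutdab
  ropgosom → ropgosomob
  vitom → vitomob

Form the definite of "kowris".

"kowris" has last vowel 'i'. The stems whose last vowel is 'i' (zuviw → bezuviwum, dolihtiv → bedolihtivum, bufgiwif → bebufgiwifum) add be- … -um around the stem.
The other patterns: stems whose last vowel is 'o' add -ob; stems whose last vowel is 'e' delete the last vowel and add -ast; stems whose last vowel is 'a' add the prefix fa-.
So kowris → bekowrisum.

bekowrisum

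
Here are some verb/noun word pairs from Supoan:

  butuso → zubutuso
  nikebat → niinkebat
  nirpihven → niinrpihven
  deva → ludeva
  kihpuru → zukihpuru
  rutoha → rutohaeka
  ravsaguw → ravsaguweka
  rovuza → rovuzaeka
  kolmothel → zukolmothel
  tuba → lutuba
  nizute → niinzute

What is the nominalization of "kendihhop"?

rovuza and tuba both end in -a yet inflect differently (rovuzaeka, lutuba), so the final letter is not what conditions the rule; the first letter is.
"kendihhop" begins with k-. The stems beginning with k- (kihpuru → zukihpuru, kolmothel → zukolmothel) add the prefix zu-.
The other patterns: stems beginning with r- add -eka; stems beginning with n- insert -in- after the first vowel; stems beginning with d- or t- add the prefix lu-.
So kendihhop → zukendihhop.

zukendihhop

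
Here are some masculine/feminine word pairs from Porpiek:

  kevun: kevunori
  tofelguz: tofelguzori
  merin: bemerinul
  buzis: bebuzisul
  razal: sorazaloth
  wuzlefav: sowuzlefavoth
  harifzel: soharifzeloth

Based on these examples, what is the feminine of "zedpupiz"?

bezedpupizul

kevun and merin both end in -n yet inflect differently (kevunori, bemerinul), so the final letter is not what conditions the rule; the last vowel is.
"zedpupiz" has last vowel 'i'. The stems whose last vowel is 'i' (merin → bemerinul, buzis → bebuzisul) add be- … -ul around the stem.
So zedpupiz → bezedpupizul.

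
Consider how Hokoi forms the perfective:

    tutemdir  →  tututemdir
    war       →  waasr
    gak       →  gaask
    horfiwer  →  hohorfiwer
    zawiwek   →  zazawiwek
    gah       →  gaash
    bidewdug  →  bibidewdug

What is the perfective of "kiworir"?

kikiworir

horfiwer and war both end in -r yet inflect differently (hohorfiwer, waasr), so the final letter is not what conditions the rule; the number of vowels is.
"kiworir" has 3 vowels. The stems with 3 vowels (horfiwer → hohorfiwer, zawiwek → zazawiwek, bidewdug → bibidewdug) repeat the first consonant+vowel as a prefix.
So kiworir → kikiworir.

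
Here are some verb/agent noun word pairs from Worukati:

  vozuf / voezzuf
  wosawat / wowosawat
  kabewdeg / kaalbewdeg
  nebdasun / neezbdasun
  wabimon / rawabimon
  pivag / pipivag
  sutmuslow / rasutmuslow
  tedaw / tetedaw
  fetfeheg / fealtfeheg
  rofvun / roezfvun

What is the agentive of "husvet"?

tedaw and sutmuslow both end in -w yet inflect differently (tetedaw, rasutmuslow), so the final letter is not what conditions the rule; the last vowel is.
"husvet" has last vowel 'e'. The stems whose last vowel is 'e' (kabewdeg → kaalbewdeg, fetfeheg → fealtfeheg) insert -al- after the first vowel.
So husvet → hualsvet.

hualsvet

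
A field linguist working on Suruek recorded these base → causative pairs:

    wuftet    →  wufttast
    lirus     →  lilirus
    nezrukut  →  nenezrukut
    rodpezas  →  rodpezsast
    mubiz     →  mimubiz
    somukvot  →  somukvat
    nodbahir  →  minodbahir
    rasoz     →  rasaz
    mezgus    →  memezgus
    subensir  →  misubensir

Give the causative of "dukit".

nezrukut and somukvot both end in -t yet inflect differently (nenezrukut, somukvat), so the final letter is not what conditions the rule; the last vowel is.
"dukit" has last vowel 'i'. The stems whose last vowel is 'i' (mubiz → mimubiz, nodbahir → minodbahir, subensir → misubensir) add the prefix mi-.
The other patterns: stems whose last vowel is 'u' repeat the first consonant+vowel as a prefix; stems whose last vowel is 'o' change the last vowel to 'a'; stems whose last vowel is 'a' or 'e' delete the last vowel and add -ast.
So dukit → midukit.

midukit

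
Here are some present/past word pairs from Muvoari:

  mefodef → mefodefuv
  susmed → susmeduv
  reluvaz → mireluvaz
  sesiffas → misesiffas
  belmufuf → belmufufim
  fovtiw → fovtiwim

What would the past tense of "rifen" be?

rifenuv

mefodef and belmufuf both end in -f yet inflect differently (mefodefuv, belmufufim), so the final letter is not what conditions the rule; the last vowel is.
"rifen" has last vowel 'e'. The stems whose last vowel is 'e' (mefodef → mefodefuv, susmed → susmeduv) add -uv.
The other patterns: stems whose last vowel is 'a' add the prefix mi-; stems whose last vowel is 'i' or 'u' add -im.
So rifen → rifenuv.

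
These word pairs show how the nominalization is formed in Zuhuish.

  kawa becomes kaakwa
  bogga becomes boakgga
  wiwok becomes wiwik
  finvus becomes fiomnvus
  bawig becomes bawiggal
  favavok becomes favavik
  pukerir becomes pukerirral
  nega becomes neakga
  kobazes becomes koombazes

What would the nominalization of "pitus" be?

kawa and kobazes both begin with k- yet inflect differently (kaakwa, koombazes), so the first letter is not what conditions the rule; the final letter is.
"pitus" ends in -s. The stems ending in -s (kobazes → koombazes, finvus → fiomnvus) insert -om- after the first vowel.
The other patterns: stems ending in -k change the last vowel to 'i'; stems ending in -a insert -ak- after the first vowel; stems ending in -g or -r double the final consonant and add -al.
So pitus → piomtus.

piomtus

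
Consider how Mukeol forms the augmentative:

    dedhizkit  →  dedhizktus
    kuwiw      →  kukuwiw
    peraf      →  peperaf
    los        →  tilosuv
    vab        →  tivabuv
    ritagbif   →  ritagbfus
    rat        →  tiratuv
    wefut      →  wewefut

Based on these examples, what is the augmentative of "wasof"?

rat and wefut both end in -t yet inflect differently (tiratuv, wewefut), so the final letter is not what conditions the rule; the number of vowels is.
"wasof" has 2 vowels. The stems with 2 vowels (peraf → peperaf, wefut → wewefut, kuwiw → kukuwiw) repeat the first consonant+vowel as a prefix.
The other patterns: stems with 1 vowel add ti- … -uv around the stem; stems with 3 vowels delete the last vowel and add -us.
So wasof → wawasof.

wawasof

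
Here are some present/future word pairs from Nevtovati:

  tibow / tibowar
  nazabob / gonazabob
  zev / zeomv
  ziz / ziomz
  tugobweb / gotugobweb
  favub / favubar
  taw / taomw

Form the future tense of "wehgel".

wehgelar

taw and tibow both end in -w yet inflect differently (taomw, tibowar), so the final letter is not what conditions the rule; the number of vowels is.
"wehgel" has 2 vowels. The stems with 2 vowels (tibow → tibowar, favub → favubar) add -ar.
So wehgel → wehgelar.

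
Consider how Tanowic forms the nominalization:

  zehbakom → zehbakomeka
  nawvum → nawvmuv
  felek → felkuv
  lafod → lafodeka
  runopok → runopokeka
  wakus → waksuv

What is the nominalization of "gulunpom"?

zehbakom and nawvum both end in -m yet inflect differently (zehbakomeka, nawvmuv), so the final letter is not what conditions the rule; the last vowel is.
"gulunpom" has last vowel 'o'. The stems whose last vowel is 'o' (zehbakom → zehbakomeka, lafod → lafodeka, runopok → runopokeka) add -eka.
The other pattern: stems whose last vowel is 'e' or 'u' delete the last vowel and add -uv.
So gulunpom → gulunpomeka.

gulunpomeka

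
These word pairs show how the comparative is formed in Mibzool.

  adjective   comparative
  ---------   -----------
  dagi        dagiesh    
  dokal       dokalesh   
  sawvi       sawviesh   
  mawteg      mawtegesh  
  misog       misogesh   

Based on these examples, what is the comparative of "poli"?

poliesh

Every pair shown (dagi → dagiesh, dokal → dokalesh, sawvi → sawviesh, …) follows the same rule: add -esh.
So poli → poliesh.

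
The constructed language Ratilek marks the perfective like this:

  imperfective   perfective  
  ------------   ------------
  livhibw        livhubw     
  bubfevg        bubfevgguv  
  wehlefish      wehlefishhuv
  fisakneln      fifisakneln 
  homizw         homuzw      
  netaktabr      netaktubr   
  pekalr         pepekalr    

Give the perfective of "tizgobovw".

"tizgobovw" has second-to-last letter 'v'. The one such stem in the data (bubfevg → bubfevgguv) doubles the final consonant and adds -uv (as does wehlefish), so the same rule applies.
So tizgobovw → tizgobovwwuv.

tizgobovwwuv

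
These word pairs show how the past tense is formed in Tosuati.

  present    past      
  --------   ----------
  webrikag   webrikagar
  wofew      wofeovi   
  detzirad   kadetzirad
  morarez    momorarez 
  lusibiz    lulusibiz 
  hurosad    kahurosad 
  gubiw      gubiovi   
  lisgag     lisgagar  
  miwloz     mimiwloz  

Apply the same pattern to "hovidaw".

morarez and wofew both have last vowel 'e' yet inflect differently (momorarez, wofeovi), so the last vowel is not what conditions the rule; the final letter is.
"hovidaw" ends in -w. The stems ending in -w (wofew → wofeovi, gubiw → gubiovi) drop the final letter and add -ovi.
So hovidaw → hovidaovi.

hovidaovi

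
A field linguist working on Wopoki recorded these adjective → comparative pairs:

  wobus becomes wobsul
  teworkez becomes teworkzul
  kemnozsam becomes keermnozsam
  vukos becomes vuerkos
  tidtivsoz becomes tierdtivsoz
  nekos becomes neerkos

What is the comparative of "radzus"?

radzsul

"radzus" has last vowel 'u'. The one such stem in the data (wobus → wobsul) deletes the last vowel and adds -ul (as does teworkez), so the same rule applies.
The other pattern: stems whose last vowel is 'a' or 'o' insert -er- after the first vowel.
So radzus → radzsul.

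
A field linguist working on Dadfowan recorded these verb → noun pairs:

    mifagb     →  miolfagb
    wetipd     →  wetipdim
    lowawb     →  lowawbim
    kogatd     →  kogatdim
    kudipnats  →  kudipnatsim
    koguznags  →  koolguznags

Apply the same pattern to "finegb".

koguznags and kudipnats both end in -s yet inflect differently (koolguznags, kudipnatsim), so the final letter is not what conditions the rule; the second-to-last letter is.
"finegb" has second-to-last letter 'g'. The stems whose second-to-last letter is 'g' (mifagb → miolfagb, koguznags → koolguznags) insert -ol- after the first vowel.
The other pattern: stems whose second-to-last letter is 'p', 't' or 'w' add -im.
So finegb → fiolnegb.

fiolnegb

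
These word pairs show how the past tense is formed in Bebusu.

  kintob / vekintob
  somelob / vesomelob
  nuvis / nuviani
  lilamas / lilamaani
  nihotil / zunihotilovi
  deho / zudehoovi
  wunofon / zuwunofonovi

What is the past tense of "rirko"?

nuvis and nihotil both have last vowel 'i' yet inflect differently (nuviani, zunihotilovi), so the last vowel is not what conditions the rule; the final letter is.
"rirko" ends in -o. The one such stem in the data (deho → zudehoovi) adds zu- … -ovi around the stem, so the same rule applies.
The other patterns: stems ending in -b add the prefix ve-; stems ending in -s drop the final letter and add -ani.
So rirko → zurirkoovi.

zurirkoovi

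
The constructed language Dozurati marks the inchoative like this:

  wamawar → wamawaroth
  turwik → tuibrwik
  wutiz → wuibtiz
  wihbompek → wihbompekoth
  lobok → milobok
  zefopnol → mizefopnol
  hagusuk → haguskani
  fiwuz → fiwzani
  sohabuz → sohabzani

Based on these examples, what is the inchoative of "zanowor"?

mizanowor

hagusuk and turwik both end in -k yet inflect differently (haguskani, tuibrwik), so the final letter is not what conditions the rule; the last vowel is.
"zanowor" has last vowel 'o'. The stems whose last vowel is 'o' (zefopnol → mizefopnol, lobok → milobok) add the prefix mi-.
The other patterns: stems whose last vowel is 'u' delete the last vowel and add -ani; stems whose last vowel is 'i' insert -ib- after the first vowel; stems whose last vowel is 'a' or 'e' add -oth.
So zanowor → mizanowor.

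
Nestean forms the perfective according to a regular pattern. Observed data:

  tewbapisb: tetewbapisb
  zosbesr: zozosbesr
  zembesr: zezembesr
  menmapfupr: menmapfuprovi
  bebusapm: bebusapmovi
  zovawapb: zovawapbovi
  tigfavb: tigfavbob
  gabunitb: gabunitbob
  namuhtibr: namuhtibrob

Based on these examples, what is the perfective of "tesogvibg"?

"tesogvibg" has second-to-last letter 'b'. The one such stem in the data (namuhtibr → namuhtibrob) adds -ob, so the same rule applies.
So tesogvibg → tesogvibgob.

tesogvibgob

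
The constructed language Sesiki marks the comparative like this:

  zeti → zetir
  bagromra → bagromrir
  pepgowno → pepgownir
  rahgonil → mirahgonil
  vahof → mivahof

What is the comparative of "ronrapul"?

mironrapul

"ronrapul" ends in a consonant. The stems ending in a consonant (rahgonil → mirahgonil, vahof → mivahof) add the prefix mi-.
The other pattern: stems ending in a vowel drop the final letter and add -ir.
So ronrapul → mironrapul.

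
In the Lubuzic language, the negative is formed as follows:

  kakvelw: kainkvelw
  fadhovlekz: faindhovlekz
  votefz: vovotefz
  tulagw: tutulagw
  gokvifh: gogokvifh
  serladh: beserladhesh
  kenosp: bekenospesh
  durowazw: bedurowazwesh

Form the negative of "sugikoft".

fadhovlekz and votefz both end in -z yet inflect differently (faindhovlekz, vovotefz), so the final letter is not what conditions the rule; the second-to-last letter is.
"sugikoft" has second-to-last letter 'f'. The stems whose second-to-last letter is 'f' (votefz → vovotefz, gokvifh → gogokvifh) repeat the first consonant+vowel as a prefix.
So sugikoft → susugikoft.

susugikoft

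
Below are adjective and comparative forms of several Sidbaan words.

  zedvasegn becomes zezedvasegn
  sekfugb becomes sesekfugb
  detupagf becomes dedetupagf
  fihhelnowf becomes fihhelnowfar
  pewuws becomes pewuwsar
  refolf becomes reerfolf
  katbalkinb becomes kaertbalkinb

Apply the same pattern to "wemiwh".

detupagf and fihhelnowf both end in -f yet inflect differently (dedetupagf, fihhelnowfar), so the final letter is not what conditions the rule; the second-to-last letter is.
"wemiwh" has second-to-last letter 'w'. The stems whose second-to-last letter is 'w' (fihhelnowf → fihhelnowfar, pewuws → pewuwsar) add -ar.
The other patterns: stems whose second-to-last letter is 'g' repeat the first consonant+vowel as a prefix; stems whose second-to-last letter is 'l' or 'n' insert -er- after the first vowel.
So wemiwh → wemiwhar.

wemiwhar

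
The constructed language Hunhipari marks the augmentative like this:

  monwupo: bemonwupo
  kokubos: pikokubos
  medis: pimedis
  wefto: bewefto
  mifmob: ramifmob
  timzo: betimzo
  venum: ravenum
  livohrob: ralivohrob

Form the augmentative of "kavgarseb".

rakavgarseb

kokubos and monwupo both have last vowel 'o' yet inflect differently (pikokubos, bemonwupo), so the last vowel is not what conditions the rule; the final letter is.
"kavgarseb" ends in -b. The stems ending in -b (mifmob → ramifmob, livohrob → ralivohrob) add the prefix ra-.
The other patterns: stems ending in -s add the prefix pi-; stems ending in -o add the prefix be-.
So kavgarseb → rakavgarseb.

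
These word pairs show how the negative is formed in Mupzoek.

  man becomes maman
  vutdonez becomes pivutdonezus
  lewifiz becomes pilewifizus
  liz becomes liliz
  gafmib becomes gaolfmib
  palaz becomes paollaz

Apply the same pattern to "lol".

liz and palaz both end in -z yet inflect differently (liliz, paollaz), so the final letter is not what conditions the rule; the number of vowels is.
"lol" has 1 vowel. The stems with 1 vowel (liz → liliz, man → maman) repeat the first consonant+vowel as a prefix.
The other patterns: stems with 2 vowels insert -ol- after the first vowel; stems with 3 vowels add pi- … -us around the stem.
So lol → lolol.

lolol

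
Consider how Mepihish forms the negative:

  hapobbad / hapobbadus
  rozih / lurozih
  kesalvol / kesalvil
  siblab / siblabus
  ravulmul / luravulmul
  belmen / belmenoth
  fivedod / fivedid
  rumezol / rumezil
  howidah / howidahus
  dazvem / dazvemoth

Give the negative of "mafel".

"mafel" has last vowel 'e'. The stems whose last vowel is 'e' (belmen → belmenoth, dazvem → dazvemoth) add -oth.
The other patterns: stems whose last vowel is 'a' add -us; stems whose last vowel is 'o' change the last vowel to 'i'; stems whose last vowel is 'i' or 'u' add the prefix lu-.
So mafel → mafeloth.

mafeloth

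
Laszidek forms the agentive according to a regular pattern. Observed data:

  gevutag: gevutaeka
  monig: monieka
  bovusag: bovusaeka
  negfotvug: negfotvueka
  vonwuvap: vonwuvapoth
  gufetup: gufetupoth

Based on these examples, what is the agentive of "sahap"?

"sahap" ends in -p. The stems ending in -p (gufetup → gufetupoth, vonwuvap → vonwuvapoth) add -oth.
So sahap → sahapoth.

sahapoth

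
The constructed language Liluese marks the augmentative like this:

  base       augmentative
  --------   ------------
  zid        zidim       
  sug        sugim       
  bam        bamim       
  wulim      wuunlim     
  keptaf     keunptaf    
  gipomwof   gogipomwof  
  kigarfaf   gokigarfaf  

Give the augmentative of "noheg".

nounheg

bam and wulim both end in -m yet inflect differently (bamim, wuunlim), so the final letter is not what conditions the rule; the number of vowels is.
"noheg" has 2 vowels. The stems with 2 vowels (wulim → wuunlim, keptaf → keunptaf) insert -un- after the first vowel.
So noheg → nounheg.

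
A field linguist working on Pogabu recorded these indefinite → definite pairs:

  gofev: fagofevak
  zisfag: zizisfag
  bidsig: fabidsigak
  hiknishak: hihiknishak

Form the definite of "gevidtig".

fagevidtigak

zisfag and bidsig both end in -g yet inflect differently (zizisfag, fabidsigak), so the final letter is not what conditions the rule; the last vowel is.
"gevidtig" has last vowel 'i'. The one such stem in the data (bidsig → fabidsigak) adds fa- … -ak around the stem, so the same rule applies.
The other pattern: stems whose last vowel is 'a' repeat the first consonant+vowel as a prefix.
So gevidtig → fagevidtigak.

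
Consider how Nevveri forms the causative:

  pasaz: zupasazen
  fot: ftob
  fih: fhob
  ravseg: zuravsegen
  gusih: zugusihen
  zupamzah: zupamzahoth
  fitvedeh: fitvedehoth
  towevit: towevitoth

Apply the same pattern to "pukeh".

fih and gusih both end in -h yet inflect differently (fhob, zugusihen), so the final letter is not what conditions the rule; the number of vowels is.
"pukeh" has 2 vowels. The stems with 2 vowels (gusih → zugusihen, ravseg → zuravsegen, pasaz → zupasazen) add zu- … -en around the stem.
The other patterns: stems with 1 vowel delete the last vowel and add -ob; stems with 3 vowels add -oth.
So pukeh → zupukehen.

zupukehen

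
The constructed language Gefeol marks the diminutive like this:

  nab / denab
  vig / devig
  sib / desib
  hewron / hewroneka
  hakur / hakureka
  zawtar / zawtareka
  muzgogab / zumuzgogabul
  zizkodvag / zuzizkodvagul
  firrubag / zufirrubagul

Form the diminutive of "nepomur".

nab and muzgogab both end in -b yet inflect differently (denab, zumuzgogabul), so the final letter is not what conditions the rule; the number of vowels is.
"nepomur" has 3 vowels. The stems with 3 vowels (muzgogab → zumuzgogabul, zizkodvag → zuzizkodvagul, firrubag → zufirrubagul) add zu- … -ul around the stem.
So nepomur → zunepomurul.

zunepomurul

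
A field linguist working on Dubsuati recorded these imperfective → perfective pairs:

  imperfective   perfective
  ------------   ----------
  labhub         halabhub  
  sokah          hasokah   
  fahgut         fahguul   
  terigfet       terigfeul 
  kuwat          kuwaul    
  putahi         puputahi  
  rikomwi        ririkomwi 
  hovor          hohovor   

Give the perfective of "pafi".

papafi

"pafi" ends in -i. The stems ending in -i (putahi → puputahi, rikomwi → ririkomwi) repeat the first consonant+vowel as a prefix.
So pafi → papafi.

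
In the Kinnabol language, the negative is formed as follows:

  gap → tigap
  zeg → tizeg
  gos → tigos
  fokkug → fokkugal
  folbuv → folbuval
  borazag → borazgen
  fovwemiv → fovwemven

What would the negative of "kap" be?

tikap

zeg and fokkug both end in -g yet inflect differently (tizeg, fokkugal), so the final letter is not what conditions the rule; the number of vowels is.
"kap" has 1 vowel. The stems with 1 vowel (gap → tigap, zeg → tizeg, gos → tigos) add the prefix ti-.
The other patterns: stems with 2 vowels add -al; stems with 3 vowels delete the last vowel and add -en.
So kap → tikap.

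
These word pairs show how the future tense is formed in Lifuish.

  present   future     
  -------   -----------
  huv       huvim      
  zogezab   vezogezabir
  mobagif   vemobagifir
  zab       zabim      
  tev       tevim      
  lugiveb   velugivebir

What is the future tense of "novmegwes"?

"novmegwes" has 3 vowels. The stems with 3 vowels (lugiveb → velugivebir, mobagif → vemobagifir, zogezab → vezogezabir) add ve- … -ir around the stem.
So novmegwes → venovmegwesir.

venovmegwesir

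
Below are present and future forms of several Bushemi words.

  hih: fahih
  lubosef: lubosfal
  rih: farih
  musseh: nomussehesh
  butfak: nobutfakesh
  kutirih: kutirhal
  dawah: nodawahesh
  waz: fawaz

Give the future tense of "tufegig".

tufeggal

rih and musseh both end in -h yet inflect differently (farih, nomussehesh), so the final letter is not what conditions the rule; the number of vowels is.
"tufegig" has 3 vowels. The stems with 3 vowels (lubosef → lubosfal, kutirih → kutirhal) delete the last vowel and add -al.
So tufegig → tufeggal.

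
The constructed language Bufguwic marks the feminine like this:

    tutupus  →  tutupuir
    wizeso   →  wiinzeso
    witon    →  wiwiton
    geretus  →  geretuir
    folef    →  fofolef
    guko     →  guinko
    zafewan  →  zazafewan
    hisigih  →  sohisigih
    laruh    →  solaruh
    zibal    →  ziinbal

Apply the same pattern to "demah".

laruh and geretus both have last vowel 'u' yet inflect differently (solaruh, geretuir), so the last vowel is not what conditions the rule; the final letter is.
"demah" ends in -h. The stems ending in -h (laruh → solaruh, hisigih → sohisigih) add the prefix so-.
So demah → sodemah.

sodemah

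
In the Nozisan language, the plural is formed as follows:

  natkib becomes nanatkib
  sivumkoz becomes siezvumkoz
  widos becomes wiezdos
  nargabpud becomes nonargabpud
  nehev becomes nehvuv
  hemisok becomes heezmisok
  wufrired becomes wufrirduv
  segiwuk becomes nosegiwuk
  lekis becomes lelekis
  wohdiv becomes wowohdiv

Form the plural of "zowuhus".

nozowuhus

"zowuhus" has last vowel 'u'. The stems whose last vowel is 'u' (segiwuk → nosegiwuk, nargabpud → nonargabpud) add the prefix no-.
The other patterns: stems whose last vowel is 'e' delete the last vowel and add -uv; stems whose last vowel is 'o' insert -ez- after the first vowel; stems whose last vowel is 'i' repeat the first consonant+vowel as a prefix.
So zowuhus → nozowuhus.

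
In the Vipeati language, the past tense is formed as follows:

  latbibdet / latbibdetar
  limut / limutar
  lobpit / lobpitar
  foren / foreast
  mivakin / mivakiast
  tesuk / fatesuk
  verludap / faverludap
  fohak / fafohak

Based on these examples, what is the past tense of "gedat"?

gedatar

latbibdet and foren both have last vowel 'e' yet inflect differently (latbibdetar, foreast), so the last vowel is not what conditions the rule; the final letter is.
"gedat" ends in -t. The stems ending in -t (latbibdet → latbibdetar, limut → limutar, lobpit → lobpitar) add -ar.
The other patterns: stems ending in -n drop the final letter and add -ast; stems ending in -k or -p add the prefix fa-.
So gedat → gedatar.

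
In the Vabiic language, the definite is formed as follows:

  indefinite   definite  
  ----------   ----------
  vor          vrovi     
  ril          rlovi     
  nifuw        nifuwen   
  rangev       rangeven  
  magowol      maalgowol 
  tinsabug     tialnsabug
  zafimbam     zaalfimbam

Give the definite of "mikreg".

ril and magowol both end in -l yet inflect differently (rlovi, maalgowol), so the final letter is not what conditions the rule; the number of vowels is.
"mikreg" has 2 vowels. The stems with 2 vowels (nifuw → nifuwen, rangev → rangeven) add -en.
The other patterns: stems with 1 vowel delete the last vowel and add -ovi; stems with 3 vowels insert -al- after the first vowel.
So mikreg → mikregen.

mikregen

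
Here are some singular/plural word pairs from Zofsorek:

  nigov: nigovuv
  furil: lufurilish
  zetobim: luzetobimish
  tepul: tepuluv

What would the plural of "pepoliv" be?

lupepolivish

furil and tepul both end in -l yet inflect differently (lufurilish, tepuluv), so the final letter is not what conditions the rule; the last vowel is.
"pepoliv" has last vowel 'i'. The stems whose last vowel is 'i' (furil → lufurilish, zetobim → luzetobimish) add lu- … -ish around the stem.
The other pattern: stems whose last vowel is 'o' or 'u' add -uv.
So pepoliv → lupepolivish.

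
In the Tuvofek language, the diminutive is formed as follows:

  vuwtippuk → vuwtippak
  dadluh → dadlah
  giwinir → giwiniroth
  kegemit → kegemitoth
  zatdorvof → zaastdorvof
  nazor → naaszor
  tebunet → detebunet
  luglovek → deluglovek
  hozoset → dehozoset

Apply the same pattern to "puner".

depuner

"puner" has last vowel 'e'. The stems whose last vowel is 'e' (tebunet → detebunet, luglovek → deluglovek, hozoset → dehozoset) add the prefix de-.
The other patterns: stems whose last vowel is 'u' change the last vowel to 'a'; stems whose last vowel is 'i' add -oth; stems whose last vowel is 'o' insert -as- after the first vowel.
So puner → depuner.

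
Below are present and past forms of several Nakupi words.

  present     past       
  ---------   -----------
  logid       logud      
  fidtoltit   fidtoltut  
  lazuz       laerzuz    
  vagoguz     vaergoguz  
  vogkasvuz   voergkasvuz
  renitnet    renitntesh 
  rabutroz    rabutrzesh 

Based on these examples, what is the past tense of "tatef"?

tatfesh

fidtoltit and renitnet both end in -t yet inflect differently (fidtoltut, renitntesh), so the final letter is not what conditions the rule; the last vowel is.
"tatef" has last vowel 'e'. The one such stem in the data (renitnet → renitntesh) deletes the last vowel and adds -esh (as does rabutroz), so the same rule applies.
The other patterns: stems whose last vowel is 'i' change the last vowel to 'u'; stems whose last vowel is 'u' insert -er- after the first vowel.
So tatef → tatfesh.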